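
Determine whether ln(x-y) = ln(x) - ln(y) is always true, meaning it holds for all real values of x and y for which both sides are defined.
Claim: ln(x-y) = ln(x) - ln(y).
Test a specific point where both sides are defined: x = 5, y = 4.
LHS = ln(x-y) ≈ 0.0000
RHS = ln(x) - ln(y) ≈ 0.2231
Since 0.0000 ≠ 0.2231, the equation fails at this point, so it cannot hold for all real values of x and y for which both sides are defined.
ln(x) - ln(y) = ln(x/y), not ln(x-y).

Conclusion: No, this is NOT an identity.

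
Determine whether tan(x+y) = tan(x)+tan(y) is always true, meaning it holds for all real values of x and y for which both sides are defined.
No, this is NOT an identity.

Claim: tan(x+y) = tan(x)+tan(y).
Test a specific point where both sides are defined: x = -π/6, y = -π/6.
LHS = tan(x+y) ≈ -1.7321
RHS = tan(x)+tan(y) ≈ -1.1547
Since -1.7321 ≠ -1.1547, the equation fails at this point, so it cannot hold for all real values of x and y for which both sides are defined.
The correct formula is tan(x+y) = (tan(x) + tan(y))/(1 - tan(x)tan(y)).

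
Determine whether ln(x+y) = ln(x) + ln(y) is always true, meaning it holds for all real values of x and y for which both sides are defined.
Claim: ln(x+y) = ln(x) + ln(y).
Test a specific point where both sides are defined: x = 5, y = 3.
LHS = ln(x+y) ≈ 2.0794
RHS = ln(x) + ln(y) ≈ 2.7081
Since 2.0794 ≠ 2.7081, the equation fails at this point, so it cannot hold for all real values of x and y for which both sides are defined.
ln(x) + ln(y) = ln(xy), not ln(x+y).

Conclusion: No, this is NOT an identity.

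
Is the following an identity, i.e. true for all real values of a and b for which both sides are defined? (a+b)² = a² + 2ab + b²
Claim: (a+b)² = a² + 2ab + b².
Reasoning: Expand: (a+b)² = (a+b)(a+b) = a·a + a·b + b·a + b·b = a² + 2ab + b².
So the two sides agree for all real values of a and b for which both sides are defined.

Conclusion: Yes, this is an identity.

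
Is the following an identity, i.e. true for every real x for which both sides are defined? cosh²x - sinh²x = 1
Claim: cosh²x - sinh²x = 1.
Reasoning: With cosh(x) = (e^x + e^-x)/2 and sinh(x) = (e^x - e^-x)/2: cosh²x = (e^(2x) + 2 + e^(-2x))/4 and sinh²x = (e^(2x) - 2 + e^(-2x))/4. Subtracting leaves 4/4 = 1.
So the two sides agree for every real x for which both sides are defined.

Conclusion: Yes, this is an identity.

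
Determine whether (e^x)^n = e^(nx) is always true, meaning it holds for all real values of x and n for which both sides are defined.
Yes, this is an identity.

Claim: (e^x)^n = e^(nx).
Reasoning: e^x is a positive real number, and for a positive base B and real exponent n, B^n = e^(n·ln B). With B = e^x, ln B = x, so (e^x)^n = e^(n·x).
So the two sides agree for all real values of x and n for which both sides are defined.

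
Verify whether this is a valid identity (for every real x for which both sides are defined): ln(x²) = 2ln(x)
Yes, this is an identity.

Claim: ln(x²) = 2ln(x).
Reasoning: The right side requires x > 0. For x > 0, x² = (e^(ln x))² = e^(2ln x), so ln(x²) = 2ln(x). (For x < 0 the right side is undefined, so those values are outside the claim.)
So the two sides agree for every real x for which both sides are defined.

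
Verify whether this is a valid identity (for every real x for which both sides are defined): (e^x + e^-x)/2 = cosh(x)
Yes, this is an identity.

Claim: (e^x + e^-x)/2 = cosh(x).
Reasoning: This is exactly the definition of the hyperbolic cosine: cosh(x) := (e^x + e^-x)/2.
So the two sides agree for every real x for which both sides are defined.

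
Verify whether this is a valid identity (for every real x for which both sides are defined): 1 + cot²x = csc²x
Claim: 1 + cot²x = csc²x.
Reasoning: Start from sin²x + cos²x = 1 and divide every term by sin²x (allowed wherever cot x and csc x are defined): 1 + cot²x = 1/sin²x = csc²x.
So the two sides agree for every real x for which both sides are defined.

Conclusion: Yes, this is an identity.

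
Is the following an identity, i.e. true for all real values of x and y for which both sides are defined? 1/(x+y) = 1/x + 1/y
Claim: 1/(x+y) = 1/x + 1/y.
Test a specific point where both sides are defined: x = 3/2, y = -2.
LHS = 1/(x+y) ≈ -2.0000
RHS = 1/x + 1/y ≈ 0.1667
Since -2.0000 ≠ 0.1667, the equation fails at this point, so it cannot hold for all real values of x and y for which both sides are defined.
1/x + 1/y = (x+y)/(xy), which is not 1/(x+y).

Conclusion: No, this is NOT an identity.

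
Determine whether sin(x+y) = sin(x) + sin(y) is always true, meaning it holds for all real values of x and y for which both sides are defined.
Claim: sin(x+y) = sin(x) + sin(y).
Test a specific point where both sides are defined: x = -π/6, y = -π/3.
LHS = sin(x+y) ≈ -1.0000
RHS = sin(x) + sin(y) ≈ -1.3660
Since -1.0000 ≠ -1.3660, the equation fails at this point, so it cannot hold for all real values of x and y for which both sides are defined.
The correct expansion is sin(x+y) = sin(x)cos(y) + cos(x)sin(y); sine is not additive.

Conclusion: No, this is NOT an identity.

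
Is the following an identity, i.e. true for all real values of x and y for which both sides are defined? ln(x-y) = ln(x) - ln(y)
No, this is NOT an identity.

Claim: ln(x-y) = ln(x) - ln(y).
Test a specific point where both sides are defined: x = 5, y = 4.
LHS = ln(x-y) ≈ 0.0000
RHS = ln(x) - ln(y) ≈ 0.2231
Since 0.0000 ≠ 0.2231, the equation fails at this point, so it cannot hold for all real values of x and y for which both sides are defined.
ln(x) - ln(y) = ln(x/y), not ln(x-y).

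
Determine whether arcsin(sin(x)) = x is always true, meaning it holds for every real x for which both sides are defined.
Claim: arcsin(sin(x)) = x.
Test a specific point where both sides are defined: x = 2π/3.
LHS = arcsin(sin(x)) ≈ 1.0472
RHS = x ≈ 2.0944
Since 1.0472 ≠ 2.0944, the equation fails at this point, so it cannot hold for every real x for which both sides are defined.
arcsin only returns values in [-π/2, π/2], so arcsin(sin(x)) = x holds only for x in that interval, not for all real x.

Conclusion: No, this is NOT an identity.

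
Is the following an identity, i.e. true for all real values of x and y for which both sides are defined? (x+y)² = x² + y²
Claim: (x+y)² = x² + y².
Test a specific point where both sides are defined: x = 3, y = -3.
LHS = (x+y)² ≈ 0.0000
RHS = x² + y² ≈ 18.0000
Since 0.0000 ≠ 18.0000, the equation fails at this point, so it cannot hold for all real values of x and y for which both sides are defined.
The correct expansion is (x+y)² = x² + 2xy + y²; the cross term 2xy is missing.

Conclusion: No, this is NOT an identity.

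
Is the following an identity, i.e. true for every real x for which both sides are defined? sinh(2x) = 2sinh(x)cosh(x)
Yes, this is an identity.

Claim: sinh(2x) = 2sinh(x)cosh(x).
Reasoning: 2sinh(x)cosh(x) = 2 · (e^x - e^-x)/2 · (e^x + e^-x)/2 = (e^(2x) - e^(-2x))/2 = sinh(2x).
So the two sides agree for every real x for which both sides are defined.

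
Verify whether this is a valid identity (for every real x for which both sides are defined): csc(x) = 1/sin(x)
Claim: csc(x) = 1/sin(x).
Reasoning: csc(x) is by definition the reciprocal of sin(x), wherever sin(x) ≠ 0.
So the two sides agree for every real x for which both sides are defined.

Conclusion: Yes, this is an identity.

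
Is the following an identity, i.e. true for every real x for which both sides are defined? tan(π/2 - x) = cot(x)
Yes, this is an identity.

Claim: tan(π/2 - x) = cot(x).
Reasoning: tan(π/2 - x) = sin(π/2 - x)/cos(π/2 - x) = cos(x)/sin(x) = cot(x), using the cofunction identities sin(π/2 - x) = cos(x) and cos(π/2 - x) = sin(x).
So the two sides agree for every real x for which both sides are defined.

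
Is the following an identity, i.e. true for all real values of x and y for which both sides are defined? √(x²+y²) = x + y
Claim: √(x²+y²) = x + y.
Test a specific point where both sides are defined: x = -3, y = -3.
LHS = √(x²+y²) ≈ 4.2426
RHS = x + y ≈ -6.0000
Since 4.2426 ≠ -6.0000, the equation fails at this point, so it cannot hold for all real values of x and y for which both sides are defined.
(x+y)² = x² + 2xy + y², not x² + y², so the square root does not split this way.

Conclusion: No, this is NOT an identity.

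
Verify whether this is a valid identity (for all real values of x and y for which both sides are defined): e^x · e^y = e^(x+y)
Yes, this is an identity.

Claim: e^x · e^y = e^(x+y).
Reasoning: This is the law of exponents for a common base: multiplying powers adds exponents. E.g. from the series, (Σ x^j/j!)(Σ y^k/k!) = Σ_m (Σ_{j+k=m} x^j y^k/(j!k!)) = Σ_m (x+y)^m/m! by the binomial theorem.
So the two sides agree for all real values of x and y for which both sides are defined.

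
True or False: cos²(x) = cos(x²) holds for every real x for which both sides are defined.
False.

Claim: cos²(x) = cos(x²).
Test a specific point where both sides are defined: x = π/2.
LHS = cos²(x) ≈ 0.0000
RHS = cos(x²) ≈ -0.7812
Since 0.0000 ≠ -0.7812, the equation fails at this point, so it cannot hold for every real x for which both sides are defined.
cos²(x) means (cos x)², squaring the output; cos(x²) squares the input. These are different functions.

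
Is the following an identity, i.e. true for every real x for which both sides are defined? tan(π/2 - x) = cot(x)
Claim: tan(π/2 - x) = cot(x).
Reasoning: tan(π/2 - x) = sin(π/2 - x)/cos(π/2 - x) = cos(x)/sin(x) = cot(x), using the cofunction identities sin(π/2 - x) = cos(x) and cos(π/2 - x) = sin(x).
So the two sides agree for every real x for which both sides are defined.

Conclusion: Yes, this is an identity.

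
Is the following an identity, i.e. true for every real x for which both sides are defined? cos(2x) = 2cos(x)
No, this is NOT an identity.

Claim: cos(2x) = 2cos(x).
Test a specific point where both sides are defined: x = -π/4.
LHS = cos(2x) ≈ 0.0000
RHS = 2cos(x) ≈ 1.4142
Since 0.0000 ≠ 1.4142, the equation fails at this point, so it cannot hold for every real x for which both sides are defined.
The correct double-angle formula is cos(2x) = cos²x - sin²x.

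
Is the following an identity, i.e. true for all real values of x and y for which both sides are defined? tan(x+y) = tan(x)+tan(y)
Claim: tan(x+y) = tan(x)+tan(y).
Test a specific point where both sides are defined: x = -π/3, y = π/6.
LHS = tan(x+y) ≈ -0.5774
RHS = tan(x)+tan(y) ≈ -1.1547
Since -0.5774 ≠ -1.1547, the equation fails at this point, so it cannot hold for all real values of x and y for which both sides are defined.
The correct formula is tan(x+y) = (tan(x) + tan(y))/(1 - tan(x)tan(y)).

Conclusion: No, this is NOT an identity.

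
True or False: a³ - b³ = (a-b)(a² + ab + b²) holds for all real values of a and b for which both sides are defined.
True.

Claim: a³ - b³ = (a-b)(a² + ab + b²).
Reasoning: Expand the right side: (a-b)(a² + ab + b²) = a³ + a²b + ab² - a²b - ab² - b³ = a³ - b³ (the middle terms cancel in pairs).
So the two sides agree for all real values of a and b for which both sides are defined.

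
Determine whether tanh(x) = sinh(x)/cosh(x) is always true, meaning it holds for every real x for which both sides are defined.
Claim: tanh(x) = sinh(x)/cosh(x).
Reasoning: tanh(x) is defined as sinh(x)/cosh(x) = (e^x - e^-x)/(e^x + e^-x); cosh(x) ≥ 1 is never zero, so this holds for every real x.
So the two sides agree for every real x for which both sides are defined.

Conclusion: Yes, this is an identity.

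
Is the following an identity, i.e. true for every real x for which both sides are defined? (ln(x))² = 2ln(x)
No, this is NOT an identity.

Claim: (ln(x))² = 2ln(x).
Test a specific point where both sides are defined: x = 3.
LHS = (ln(x))² ≈ 1.2069
RHS = 2ln(x) ≈ 2.1972
Since 1.2069 ≠ 2.1972, the equation fails at this point, so it cannot hold for every real x for which both sides are defined.
2ln(x) equals ln(x²), which is not the same as (ln x)².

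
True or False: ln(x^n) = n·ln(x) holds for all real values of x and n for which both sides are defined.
Claim: ln(x^n) = n·ln(x).
Reasoning: The right side requires x > 0. For x > 0, x^n = (e^(ln x))^n = e^(n·ln x), so taking ln of both sides gives ln(x^n) = n·ln(x).
So the two sides agree for all real values of x and n for which both sides are defined.

Conclusion: True.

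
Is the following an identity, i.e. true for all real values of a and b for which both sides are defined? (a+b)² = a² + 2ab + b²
Claim: (a+b)² = a² + 2ab + b².
Reasoning: Expand: (a+b)² = (a+b)(a+b) = a·a + a·b + b·a + b·b = a² + 2ab + b².
So the two sides agree for all real values of a and b for which both sides are defined.

Conclusion: Yes, this is an identity.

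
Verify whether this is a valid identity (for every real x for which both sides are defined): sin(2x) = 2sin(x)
No, this is NOT an identity.

Claim: sin(2x) = 2sin(x).
Test a specific point where both sides are defined: x = -π/3.
LHS = sin(2x) ≈ -0.8660
RHS = 2sin(x) ≈ -1.7321
Since -0.8660 ≠ -1.7321, the equation fails at this point, so it cannot hold for every real x for which both sides are defined.
The correct double-angle formula is sin(2x) = 2sin(x)cos(x).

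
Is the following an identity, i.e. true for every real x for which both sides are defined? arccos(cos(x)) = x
Claim: arccos(cos(x)) = x.
Test a specific point where both sides are defined: x = -π/3.
LHS = arccos(cos(x)) ≈ 1.0472
RHS = x ≈ -1.0472
Since 1.0472 ≠ -1.0472, the equation fails at this point, so it cannot hold for every real x for which both sides are defined.
arccos only returns values in [0, π], so arccos(cos(x)) = x holds only for x in that interval, not for all real x.

Conclusion: No, this is NOT an identity.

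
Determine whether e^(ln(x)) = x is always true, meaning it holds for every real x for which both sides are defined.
Claim: e^(ln(x)) = x.
Reasoning: For x > 0, ln(x) is by definition the exponent p such that e^p = x. Raising e to that exponent therefore returns x: e^(ln x) = x.
So the two sides agree for every real x for which both sides are defined.

Conclusion: Yes, this is an identity.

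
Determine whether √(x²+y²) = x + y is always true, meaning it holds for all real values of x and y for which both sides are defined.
No, this is NOT an identity.

Claim: √(x²+y²) = x + y.
Test a specific point where both sides are defined: x = -1, y = 1.
LHS = √(x²+y²) ≈ 1.4142
RHS = x + y ≈ 0.0000
Since 1.4142 ≠ 0.0000, the equation fails at this point, so it cannot hold for all real values of x and y for which both sides are defined.
(x+y)² = x² + 2xy + y², not x² + y², so the square root does not split this way.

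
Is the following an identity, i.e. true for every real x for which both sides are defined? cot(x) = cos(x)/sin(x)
Claim: cot(x) = cos(x)/sin(x).
Reasoning: cot(x) is defined as 1/tan(x) = 1/(sin(x)/cos(x)) = cos(x)/sin(x), wherever sin(x) ≠ 0.
So the two sides agree for every real x for which both sides are defined.

Conclusion: Yes, this is an identity.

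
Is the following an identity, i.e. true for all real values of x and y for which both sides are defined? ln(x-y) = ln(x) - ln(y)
No, this is NOT an identity.

Claim: ln(x-y) = ln(x) - ln(y).
Test a specific point where both sides are defined: x = 5, y = 3/2.
LHS = ln(x-y) ≈ 1.2528
RHS = ln(x) - ln(y) ≈ 1.2040
Since 1.2528 ≠ 1.2040, the equation fails at this point, so it cannot hold for all real values of x and y for which both sides are defined.
ln(x) - ln(y) = ln(x/y), not ln(x-y).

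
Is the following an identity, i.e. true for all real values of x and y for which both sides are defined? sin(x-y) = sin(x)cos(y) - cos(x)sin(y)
Claim: sin(x-y) = sin(x)cos(y) - cos(x)sin(y).
Reasoning: Replace y by -y in sin(x+y) = sin(x)cos(y) + cos(x)sin(y) and use cos(-y) = cos(y), sin(-y) = -sin(y): sin(x-y) = sin(x)cos(y) - cos(x)sin(y).
So the two sides agree for all real values of x and y for which both sides are defined.

Conclusion: Yes, this is an identity.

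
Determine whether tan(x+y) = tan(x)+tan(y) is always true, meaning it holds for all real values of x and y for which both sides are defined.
Claim: tan(x+y) = tan(x)+tan(y).
Test a specific point where both sides are defined: x = π/4, y = -π/3.
LHS = tan(x+y) ≈ -0.2679
RHS = tan(x)+tan(y) ≈ -0.7321
Since -0.2679 ≠ -0.7321, the equation fails at this point, so it cannot hold for all real values of x and y for which both sides are defined.
The correct formula is tan(x+y) = (tan(x) + tan(y))/(1 - tan(x)tan(y)).

Conclusion: No, this is NOT an identity.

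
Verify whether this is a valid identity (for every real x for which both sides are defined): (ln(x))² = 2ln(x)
No, this is NOT an identity.

Claim: (ln(x))² = 2ln(x).
Test a specific point where both sides are defined: x = 3/2.
LHS = (ln(x))² ≈ 0.1644
RHS = 2ln(x) ≈ 0.8109
Since 0.1644 ≠ 0.8109, the equation fails at this point, so it cannot hold for every real x for which both sides are defined.
2ln(x) equals ln(x²), which is not the same as (ln x)².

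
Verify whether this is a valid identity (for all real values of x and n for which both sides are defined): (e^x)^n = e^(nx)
Yes, this is an identity.

Claim: (e^x)^n = e^(nx).
Reasoning: e^x is a positive real number, and for a positive base B and real exponent n, B^n = e^(n·ln B). With B = e^x, ln B = x, so (e^x)^n = e^(n·x).
So the two sides agree for all real values of x and n for which both sides are defined.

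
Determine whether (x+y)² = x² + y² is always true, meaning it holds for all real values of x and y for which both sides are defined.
No, this is NOT an identity.

Claim: (x+y)² = x² + y².
Test a specific point where both sides are defined: x = -1, y = 1.
LHS = (x+y)² ≈ 0.0000
RHS = x² + y² ≈ 2.0000
Since 0.0000 ≠ 2.0000, the equation fails at this point, so it cannot hold for all real values of x and y for which both sides are defined.
The correct expansion is (x+y)² = x² + 2xy + y²; the cross term 2xy is missing.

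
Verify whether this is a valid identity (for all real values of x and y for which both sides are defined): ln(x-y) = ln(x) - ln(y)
Claim: ln(x-y) = ln(x) - ln(y).
Test a specific point where both sides are defined: x = 3/2, y = 1/2.
LHS = ln(x-y) ≈ 0.0000
RHS = ln(x) - ln(y) ≈ 1.0986
Since 0.0000 ≠ 1.0986, the equation fails at this point, so it cannot hold for all real values of x and y for which both sides are defined.
ln(x) - ln(y) = ln(x/y), not ln(x-y).

Conclusion: No, this is NOT an identity.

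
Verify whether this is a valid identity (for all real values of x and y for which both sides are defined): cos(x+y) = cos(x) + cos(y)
No, this is NOT an identity.

Claim: cos(x+y) = cos(x) + cos(y).
Test a specific point where both sides are defined: x = -π/6, y = π/3.
LHS = cos(x+y) ≈ 0.8660
RHS = cos(x) + cos(y) ≈ 1.3660
Since 0.8660 ≠ 1.3660, the equation fails at this point, so it cannot hold for all real values of x and y for which both sides are defined.
The correct expansion is cos(x+y) = cos(x)cos(y) - sin(x)sin(y); cosine is not additive.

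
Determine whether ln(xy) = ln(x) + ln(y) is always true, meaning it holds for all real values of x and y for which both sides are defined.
Yes, this is an identity.

Claim: ln(xy) = ln(x) + ln(y).
Reasoning: Both sides are simultaneously defined only when x, y > 0. Write x = e^p, y = e^q (p = ln x, q = ln y). Then xy = e^p · e^q = e^(p+q), so ln(xy) = p + q = ln(x) + ln(y).
So the two sides agree for all real values of x and y for which both sides are defined.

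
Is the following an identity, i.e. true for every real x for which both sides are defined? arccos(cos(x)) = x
No, this is NOT an identity.

Claim: arccos(cos(x)) = x.
Test a specific point where both sides are defined: x = -π/6.
LHS = arccos(cos(x)) ≈ 0.5236
RHS = x ≈ -0.5236
Since 0.5236 ≠ -0.5236, the equation fails at this point, so it cannot hold for every real x for which both sides are defined.
arccos only returns values in [0, π], so arccos(cos(x)) = x holds only for x in that interval, not for all real x.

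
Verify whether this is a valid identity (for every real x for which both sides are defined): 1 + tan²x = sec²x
Claim: 1 + tan²x = sec²x.
Reasoning: Start from sin²x + cos²x = 1 and divide every term by cos²x (allowed wherever tan x and sec x are defined): tan²x + 1 = 1/cos²x = sec²x.
So the two sides agree for every real x for which both sides are defined.

Conclusion: Yes, this is an identity.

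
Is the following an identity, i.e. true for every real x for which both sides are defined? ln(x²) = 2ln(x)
Claim: ln(x²) = 2ln(x).
Reasoning: The right side requires x > 0. For x > 0, x² = (e^(ln x))² = e^(2ln x), so ln(x²) = 2ln(x). (For x < 0 the right side is undefined, so those values are outside the claim.)
So the two sides agree for every real x for which both sides are defined.

Conclusion: Yes, this is an identity.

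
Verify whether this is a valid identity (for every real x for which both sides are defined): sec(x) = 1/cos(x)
Yes, this is an identity.

Claim: sec(x) = 1/cos(x).
Reasoning: sec(x) is by definition the reciprocal of cos(x), wherever cos(x) ≠ 0.
So the two sides agree for every real x for which both sides are defined.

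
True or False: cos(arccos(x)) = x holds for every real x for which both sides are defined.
True.

Claim: cos(arccos(x)) = x.
Reasoning: For -1 ≤ x ≤ 1 (where arccos is defined), arccos(x) is by definition an angle whose cosine equals x. Taking the cosine of that angle returns x. (Note the other order, arccos(cos x) = x, is NOT an identity.)
So the two sides agree for every real x for which both sides are defined.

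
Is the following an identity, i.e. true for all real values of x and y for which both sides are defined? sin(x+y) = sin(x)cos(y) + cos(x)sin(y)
Claim: sin(x+y) = sin(x)cos(y) + cos(x)sin(y).
Reasoning: By Euler's formula e^(i(x+y)) = e^(ix)·e^(iy) = (cos x + i·sin x)(cos y + i·sin y). The imaginary part of the left side is sin(x+y); the imaginary part of the product is sin(x)cos(y) + cos(x)sin(y).
So the two sides agree for all real values of x and y for which both sides are defined.

Conclusion: Yes, this is an identity.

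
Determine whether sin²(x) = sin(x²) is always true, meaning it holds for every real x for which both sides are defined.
Claim: sin²(x) = sin(x²).
Test a specific point where both sides are defined: x = -π/6.
LHS = sin²(x) ≈ 0.2500
RHS = sin(x²) ≈ 0.2707
Since 0.2500 ≠ 0.2707, the equation fails at this point, so it cannot hold for every real x for which both sides are defined.
sin²(x) means (sin x)², squaring the output; sin(x²) squares the input. These are different functions.

Conclusion: No, this is NOT an identity.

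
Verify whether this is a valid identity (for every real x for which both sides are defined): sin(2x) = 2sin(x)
Claim: sin(2x) = 2sin(x).
Test a specific point where both sides are defined: x = 3π/4.
LHS = sin(2x) ≈ -1.0000
RHS = 2sin(x) ≈ 1.4142
Since -1.0000 ≠ 1.4142, the equation fails at this point, so it cannot hold for every real x for which both sides are defined.
The correct double-angle formula is sin(2x) = 2sin(x)cos(x).

Conclusion: No, this is NOT an identity.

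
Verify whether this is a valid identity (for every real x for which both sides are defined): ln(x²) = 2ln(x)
Claim: ln(x²) = 2ln(x).
Reasoning: The right side requires x > 0. For x > 0, x² = (e^(ln x))² = e^(2ln x), so ln(x²) = 2ln(x). (For x < 0 the right side is undefined, so those values are outside the claim.)
So the two sides agree for every real x for which both sides are defined.

Conclusion: Yes, this is an identity.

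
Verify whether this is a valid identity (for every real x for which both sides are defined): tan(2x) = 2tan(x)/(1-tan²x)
Claim: tan(2x) = 2tan(x)/(1-tan²x).
Reasoning: tan(2x) = sin(2x)/cos(2x) = 2sin(x)cos(x) / (cos²x - sin²x). Divide numerator and denominator by cos²x: 2tan(x) / (1 - tan²x).
So the two sides agree for every real x for which both sides are defined.

Conclusion: Yes, this is an identity.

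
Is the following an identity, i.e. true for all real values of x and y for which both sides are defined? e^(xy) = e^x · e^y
No, this is NOT an identity.

Claim: e^(xy) = e^x · e^y.
Test a specific point where both sides are defined: x = -1, y = 1.
LHS = e^(xy) ≈ 0.3679
RHS = e^x · e^y ≈ 1.0000
Since 0.3679 ≠ 1.0000, the equation fails at this point, so it cannot hold for all real values of x and y for which both sides are defined.
e^x · e^y = e^(x+y), not e^(xy).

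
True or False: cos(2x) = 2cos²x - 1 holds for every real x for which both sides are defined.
True.

Claim: cos(2x) = 2cos²x - 1.
Reasoning: cos(2x) = cos²x - sin²x. Replace sin²x by 1 - cos²x: cos²x - (1 - cos²x) = 2cos²x - 1.
So the two sides agree for every real x for which both sides are defined.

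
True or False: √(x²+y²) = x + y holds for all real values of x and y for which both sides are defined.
False.

Claim: √(x²+y²) = x + y.
Test a specific point where both sides are defined: x = 3, y = -2.
LHS = √(x²+y²) ≈ 3.6056
RHS = x + y ≈ 1.0000
Since 3.6056 ≠ 1.0000, the equation fails at this point, so it cannot hold for all real values of x and y for which both sides are defined.
(x+y)² = x² + 2xy + y², not x² + y², so the square root does not split this way.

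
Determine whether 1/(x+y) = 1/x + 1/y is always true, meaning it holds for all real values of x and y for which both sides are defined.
No, this is NOT an identity.

Claim: 1/(x+y) = 1/x + 1/y.
Test a specific point where both sides are defined: x = 4, y = 1/2.
LHS = 1/(x+y) ≈ 0.2222
RHS = 1/x + 1/y ≈ 2.2500
Since 0.2222 ≠ 2.2500, the equation fails at this point, so it cannot hold for all real values of x and y for which both sides are defined.
1/x + 1/y = (x+y)/(xy), which is not 1/(x+y).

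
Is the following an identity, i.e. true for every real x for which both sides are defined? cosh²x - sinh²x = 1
Yes, this is an identity.

Claim: cosh²x - sinh²x = 1.
Reasoning: With cosh(x) = (e^x + e^-x)/2 and sinh(x) = (e^x - e^-x)/2: cosh²x = (e^(2x) + 2 + e^(-2x))/4 and sinh²x = (e^(2x) - 2 + e^(-2x))/4. Subtracting leaves 4/4 = 1.
So the two sides agree for every real x for which both sides are defined.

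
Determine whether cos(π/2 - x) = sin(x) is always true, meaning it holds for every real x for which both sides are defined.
Yes, this is an identity.

Claim: cos(π/2 - x) = sin(x).
Reasoning: Use cos(u - v) = cos(u)cos(v) + sin(u)sin(v) with u = π/2, v = x: cos(π/2)cos(x) + sin(π/2)sin(x) = 0·cos(x) + 1·sin(x) = sin(x).
So the two sides agree for every real x for which both sides are defined.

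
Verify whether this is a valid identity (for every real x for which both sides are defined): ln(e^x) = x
Yes, this is an identity.

Claim: ln(e^x) = x.
Reasoning: ln is the inverse of the exponential: ln(e^x) asks for the exponent p with e^p = e^x, and since e^p is one-to-one that exponent is p = x.
So the two sides agree for every real x for which both sides are defined.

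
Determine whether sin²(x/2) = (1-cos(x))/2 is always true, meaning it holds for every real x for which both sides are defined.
Claim: sin²(x/2) = (1-cos(x))/2.
Reasoning: Use cos(2θ) = 1 - 2sin²θ with θ = x/2: cos(x) = 1 - 2sin²(x/2). Solving for sin²(x/2) gives (1 - cos(x))/2.
So the two sides agree for every real x for which both sides are defined.

Conclusion: Yes, this is an identity.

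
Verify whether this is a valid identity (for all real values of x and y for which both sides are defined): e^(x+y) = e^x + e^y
Claim: e^(x+y) = e^x + e^y.
Test a specific point where both sides are defined: x = 3/2, y = 3.
LHS = e^(x+y) ≈ 90.0171
RHS = e^x + e^y ≈ 24.5672
Since 90.0171 ≠ 24.5672, the equation fails at this point, so it cannot hold for all real values of x and y for which both sides are defined.
The correct rule is e^(x+y) = e^x · e^y (a product, not a sum).

Conclusion: No, this is NOT an identity.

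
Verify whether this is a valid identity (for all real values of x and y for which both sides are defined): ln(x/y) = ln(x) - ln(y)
Yes, this is an identity.

Claim: ln(x/y) = ln(x) - ln(y).
Reasoning: Both sides are simultaneously defined only when x, y > 0. Write x = e^p, y = e^q. Then x/y = e^(p-q), so ln(x/y) = p - q = ln(x) - ln(y).
So the two sides agree for all real values of x and y for which both sides are defined.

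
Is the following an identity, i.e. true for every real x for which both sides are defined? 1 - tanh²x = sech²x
Claim: 1 - tanh²x = sech²x.
Reasoning: Divide cosh²x - sinh²x = 1 through by cosh²x (never zero): 1 - tanh²x = 1/cosh²x = sech²x.
So the two sides agree for every real x for which both sides are defined.

Conclusion: Yes, this is an identity.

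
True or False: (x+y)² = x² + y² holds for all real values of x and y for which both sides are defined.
False.

Claim: (x+y)² = x² + y².
Test a specific point where both sides are defined: x = -1, y = 4.
LHS = (x+y)² ≈ 9.0000
RHS = x² + y² ≈ 17.0000
Since 9.0000 ≠ 17.0000, the equation fails at this point, so it cannot hold for all real values of x and y for which both sides are defined.
The correct expansion is (x+y)² = x² + 2xy + y²; the cross term 2xy is missing.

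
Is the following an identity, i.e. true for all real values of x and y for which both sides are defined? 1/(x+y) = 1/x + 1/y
Claim: 1/(x+y) = 1/x + 1/y.
Test a specific point where both sides are defined: x = 2, y = 1/2.
LHS = 1/(x+y) ≈ 0.4000
RHS = 1/x + 1/y ≈ 2.5000
Since 0.4000 ≠ 2.5000, the equation fails at this point, so it cannot hold for all real values of x and y for which both sides are defined.
1/x + 1/y = (x+y)/(xy), which is not 1/(x+y).

Conclusion: No, this is NOT an identity.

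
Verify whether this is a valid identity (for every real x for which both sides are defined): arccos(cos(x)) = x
No, this is NOT an identity.

Claim: arccos(cos(x)) = x.
Test a specific point where both sides are defined: x = -π/4.
LHS = arccos(cos(x)) ≈ 0.7854
RHS = x ≈ -0.7854
Since 0.7854 ≠ -0.7854, the equation fails at this point, so it cannot hold for every real x for which both sides are defined.
arccos only returns values in [0, π], so arccos(cos(x)) = x holds only for x in that interval, not for all real x.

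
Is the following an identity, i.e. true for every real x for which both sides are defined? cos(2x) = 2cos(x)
Claim: cos(2x) = 2cos(x).
Test a specific point where both sides are defined: x = 2π/3.
LHS = cos(2x) ≈ -0.5000
RHS = 2cos(x) ≈ -1.0000
Since -0.5000 ≠ -1.0000, the equation fails at this point, so it cannot hold for every real x for which both sides are defined.
The correct double-angle formula is cos(2x) = cos²x - sin²x.

Conclusion: No, this is NOT an identity.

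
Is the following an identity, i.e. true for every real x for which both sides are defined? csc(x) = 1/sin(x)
Yes, this is an identity.

Claim: csc(x) = 1/sin(x).
Reasoning: csc(x) is by definition the reciprocal of sin(x), wherever sin(x) ≠ 0.
So the two sides agree for every real x for which both sides are defined.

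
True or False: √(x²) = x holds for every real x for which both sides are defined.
Claim: √(x²) = x.
Test a specific point where both sides are defined: x = -2.
LHS = √(x²) ≈ 2.0000
RHS = x ≈ -2.0000
Since 2.0000 ≠ -2.0000, the equation fails at this point, so it cannot hold for every real x for which both sides are defined.
√(x²) = |x|, which differs from x whenever x < 0 (both sides are defined for every real x).

Conclusion: False.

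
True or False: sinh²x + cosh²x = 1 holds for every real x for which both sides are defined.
Claim: sinh²x + cosh²x = 1.
Test a specific point where both sides are defined: x = -3.
LHS = sinh²x + cosh²x ≈ 201.7156
RHS = 1 ≈ 1.0000
Since 201.7156 ≠ 1.0000, the equation fails at this point, so it cannot hold for every real x for which both sides are defined.
The correct hyperbolic identity is cosh²x - sinh²x = 1 (a difference); the sum sinh²x + cosh²x equals cosh(2x).

Conclusion: False.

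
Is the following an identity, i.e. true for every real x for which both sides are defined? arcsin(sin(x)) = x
No, this is NOT an identity.

Claim: arcsin(sin(x)) = x.
Test a specific point where both sides are defined: x = π.
LHS = arcsin(sin(x)) ≈ 0.0000
RHS = x ≈ 3.1416
Since 0.0000 ≠ 3.1416, the equation fails at this point, so it cannot hold for every real x for which both sides are defined.
arcsin only returns values in [-π/2, π/2], so arcsin(sin(x)) = x holds only for x in that interval, not for all real x.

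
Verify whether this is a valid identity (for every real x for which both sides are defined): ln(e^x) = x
Claim: ln(e^x) = x.
Reasoning: ln is the inverse of the exponential: ln(e^x) asks for the exponent p with e^p = e^x, and since e^p is one-to-one that exponent is p = x.
So the two sides agree for every real x for which both sides are defined.

Conclusion: Yes, this is an identity.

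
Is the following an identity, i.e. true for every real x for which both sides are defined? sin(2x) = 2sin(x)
No, this is NOT an identity.

Claim: sin(2x) = 2sin(x).
Test a specific point where both sides are defined: x = π/4.
LHS = sin(2x) ≈ 1.0000
RHS = 2sin(x) ≈ 1.4142
Since 1.0000 ≠ 1.4142, the equation fails at this point, so it cannot hold for every real x for which both sides are defined.
The correct double-angle formula is sin(2x) = 2sin(x)cos(x).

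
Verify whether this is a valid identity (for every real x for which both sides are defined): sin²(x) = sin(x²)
Claim: sin²(x) = sin(x²).
Test a specific point where both sides are defined: x = π.
LHS = sin²(x) ≈ 0.0000
RHS = sin(x²) ≈ -0.4303
Since 0.0000 ≠ -0.4303, the equation fails at this point, so it cannot hold for every real x for which both sides are defined.
sin²(x) means (sin x)², squaring the output; sin(x²) squares the input. These are different functions.

Conclusion: No, this is NOT an identity.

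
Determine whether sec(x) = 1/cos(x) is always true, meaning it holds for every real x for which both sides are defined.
Claim: sec(x) = 1/cos(x).
Reasoning: sec(x) is by definition the reciprocal of cos(x), wherever cos(x) ≠ 0.
So the two sides agree for every real x for which both sides are defined.

Conclusion: Yes, this is an identity.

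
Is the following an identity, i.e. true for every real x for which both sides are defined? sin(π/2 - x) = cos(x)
Yes, this is an identity.

Claim: sin(π/2 - x) = cos(x).
Reasoning: Use sin(u - v) = sin(u)cos(v) - cos(u)sin(v) with u = π/2, v = x: sin(π/2)cos(x) - cos(π/2)sin(x) = 1·cos(x) - 0·sin(x) = cos(x).
So the two sides agree for every real x for which both sides are defined.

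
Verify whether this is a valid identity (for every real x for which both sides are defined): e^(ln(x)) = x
Yes, this is an identity.

Claim: e^(ln(x)) = x.
Reasoning: For x > 0, ln(x) is by definition the exponent p such that e^p = x. Raising e to that exponent therefore returns x: e^(ln x) = x.
So the two sides agree for every real x for which both sides are defined.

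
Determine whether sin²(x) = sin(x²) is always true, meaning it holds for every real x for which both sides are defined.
Claim: sin²(x) = sin(x²).
Test a specific point where both sides are defined: x = 3π/4.
LHS = sin²(x) ≈ 0.5000
RHS = sin(x²) ≈ -0.6680
Since 0.5000 ≠ -0.6680, the equation fails at this point, so it cannot hold for every real x for which both sides are defined.
sin²(x) means (sin x)², squaring the output; sin(x²) squares the input. These are different functions.

Conclusion: No, this is NOT an identity.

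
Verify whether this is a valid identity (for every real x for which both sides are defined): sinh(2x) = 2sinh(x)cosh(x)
Claim: sinh(2x) = 2sinh(x)cosh(x).
Reasoning: 2sinh(x)cosh(x) = 2 · (e^x - e^-x)/2 · (e^x + e^-x)/2 = (e^(2x) - e^(-2x))/2 = sinh(2x).
So the two sides agree for every real x for which both sides are defined.

Conclusion: Yes, this is an identity.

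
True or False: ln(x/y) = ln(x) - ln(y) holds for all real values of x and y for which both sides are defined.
True.

Claim: ln(x/y) = ln(x) - ln(y).
Reasoning: Both sides are simultaneously defined only when x, y > 0. Write x = e^p, y = e^q. Then x/y = e^(p-q), so ln(x/y) = p - q = ln(x) - ln(y).
So the two sides agree for all real values of x and y for which both sides are defined.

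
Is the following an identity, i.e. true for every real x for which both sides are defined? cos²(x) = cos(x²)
Claim: cos²(x) = cos(x²).
Test a specific point where both sides are defined: x = -π/6.
LHS = cos²(x) ≈ 0.7500
RHS = cos(x²) ≈ 0.9627
Since 0.7500 ≠ 0.9627, the equation fails at this point, so it cannot hold for every real x for which both sides are defined.
cos²(x) means (cos x)², squaring the output; cos(x²) squares the input. These are different functions.

Conclusion: No, this is NOT an identity.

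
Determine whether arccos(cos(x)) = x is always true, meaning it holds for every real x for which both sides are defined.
Claim: arccos(cos(x)) = x.
Test a specific point where both sides are defined: x = -π/6.
LHS = arccos(cos(x)) ≈ 0.5236
RHS = x ≈ -0.5236
Since 0.5236 ≠ -0.5236, the equation fails at this point, so it cannot hold for every real x for which both sides are defined.
arccos only returns values in [0, π], so arccos(cos(x)) = x holds only for x in that interval, not for all real x.

Conclusion: No, this is NOT an identity.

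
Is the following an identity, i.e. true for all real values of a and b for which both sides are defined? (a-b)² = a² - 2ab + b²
Yes, this is an identity.

Claim: (a-b)² = a² - 2ab + b².
Reasoning: Expand: (a-b)² = (a-b)(a-b) = a·a - a·b - b·a + b·b = a² - 2ab + b².
So the two sides agree for all real values of a and b for which both sides are defined.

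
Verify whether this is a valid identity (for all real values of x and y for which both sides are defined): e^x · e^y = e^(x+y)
Claim: e^x · e^y = e^(x+y).
Reasoning: This is the law of exponents for a common base: multiplying powers adds exponents. E.g. from the series, (Σ x^j/j!)(Σ y^k/k!) = Σ_m (Σ_{j+k=m} x^j y^k/(j!k!)) = Σ_m (x+y)^m/m! by the binomial theorem.
So the two sides agree for all real values of x and y for which both sides are defined.

Conclusion: Yes, this is an identity.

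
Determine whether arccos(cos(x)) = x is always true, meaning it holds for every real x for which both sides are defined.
No, this is NOT an identity.

Claim: arccos(cos(x)) = x.
Test a specific point where both sides are defined: x = -π/6.
LHS = arccos(cos(x)) ≈ 0.5236
RHS = x ≈ -0.5236
Since 0.5236 ≠ -0.5236, the equation fails at this point, so it cannot hold for every real x for which both sides are defined.
arccos only returns values in [0, π], so arccos(cos(x)) = x holds only for x in that interval, not for all real x.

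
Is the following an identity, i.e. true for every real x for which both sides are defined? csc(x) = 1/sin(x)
Claim: csc(x) = 1/sin(x).
Reasoning: csc(x) is by definition the reciprocal of sin(x), wherever sin(x) ≠ 0.
So the two sides agree for every real x for which both sides are defined.

Conclusion: Yes, this is an identity.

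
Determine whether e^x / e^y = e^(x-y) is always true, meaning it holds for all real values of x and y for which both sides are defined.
Yes, this is an identity.

Claim: e^x / e^y = e^(x-y).
Reasoning: 1/e^y = e^(-y), so e^x / e^y = e^x · e^(-y) = e^(x + (-y)) = e^(x-y) by the product rule for exponents.
So the two sides agree for all real values of x and y for which both sides are defined.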